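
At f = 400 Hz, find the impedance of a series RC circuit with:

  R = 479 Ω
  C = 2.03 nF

Step 1 — Angular frequency: ω = 2π·f = 2π·400 = 2513 rad/s.
Step 2 — Component impedances:
  R: Z = R = 479 Ω
  C: Z = 1/(jωC) = -j/(ω·C) = 0 - j1.96e+05 Ω
Step 3 — Series combination: Z_total = R + C = 479 - j1.96e+05 Ω = 1.96e+05∠-89.9° Ω.

Z = 479 - j1.96e+05 Ω = 1.96e+05∠-89.9° Ω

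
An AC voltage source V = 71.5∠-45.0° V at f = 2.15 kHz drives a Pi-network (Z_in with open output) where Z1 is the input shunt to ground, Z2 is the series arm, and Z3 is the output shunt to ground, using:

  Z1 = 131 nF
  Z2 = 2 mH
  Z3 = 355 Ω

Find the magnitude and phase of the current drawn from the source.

Step 1 — Angular frequency: ω = 2π·f = 2π·2150 = 1.351e+04 rad/s.
Step 2 — Component impedances:
  Z1: Z = 1/(jωC) = -j/(ω·C) = 0 - j565.1 Ω
  Z2: Z = jωL = j·1.351e+04·0.002 = 0 + j27.02 Ω
  Z3: Z = R = 355 Ω
Step 3 — With open output, the series arm Z2 and the output shunt Z3 appear in series to ground: Z2 + Z3 = 355 + j27.02 Ω.
Step 4 — Parallel with input shunt Z1: Z_in = Z1 || (Z2 + Z3) = 272.8 - j151.6 Ω = 312.1∠-29.1° Ω.
Step 5 — Source phasor: V = 71.5∠-45.0° V = 50.56 - j50.56 V.
Step 6 — Ohm's law: I = V / Z_total = (50.56 - j50.56) / (272.8 - j151.6) = 0.2203 - j0.0629 A.
Step 7 — Convert to polar: |I| = 0.2291 A, ∠I = -15.9°.

I = 0.2291∠-15.9° A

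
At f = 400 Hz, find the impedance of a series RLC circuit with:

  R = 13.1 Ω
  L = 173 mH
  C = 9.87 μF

Step 1 — Angular frequency: ω = 2π·f = 2π·400 = 2513 rad/s.
Step 2 — Component impedances:
  R: Z = R = 13.1 Ω
  L: Z = jωL = j·2513·0.173 = 0 + j434.8 Ω
  C: Z = 1/(jωC) = -j/(ω·C) = 0 - j40.31 Ω
Step 3 — Series combination: Z_total = R + L + C = 13.1 + j394.5 Ω = 394.7∠88.1° Ω.

Z = 13.1 + j394.5 Ω = 394.7∠88.1° Ω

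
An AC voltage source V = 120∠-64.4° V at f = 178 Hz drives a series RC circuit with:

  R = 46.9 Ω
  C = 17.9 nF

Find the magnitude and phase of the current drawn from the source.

Step 1 — Angular frequency: ω = 2π·f = 2π·178 = 1118 rad/s.
Step 2 — Component impedances:
  R: Z = R = 46.9 Ω
  C: Z = 1/(jωC) = -j/(ω·C) = 0 - j4.995e+04 Ω
Step 3 — Series combination: Z_total = R + C = 46.9 - j4.995e+04 Ω = 4.995e+04∠-89.9° Ω.
Step 4 — Source phasor: V = 120∠-64.4° V = 51.85 - j108.2 V.
Step 5 — Ohm's law: I = V / Z_total = (51.85 - j108.2) / (46.9 - j4.995e+04) = 0.002167 + j0.001036 A.
Step 6 — Convert to polar: |I| = 0.002402 A, ∠I = 25.5°.

I = 0.002402∠25.5° A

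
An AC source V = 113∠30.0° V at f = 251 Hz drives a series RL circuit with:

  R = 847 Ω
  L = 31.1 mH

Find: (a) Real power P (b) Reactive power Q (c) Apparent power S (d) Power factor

Step 1 — Angular frequency: ω = 2π·f = 2π·251 = 1577 rad/s.
Step 2 — Component impedances:
  R: Z = R = 847 Ω
  L: Z = jωL = j·1577·0.0311 = 0 + j49.05 Ω
Step 3 — Series combination: Z_total = R + L = 847 + j49.05 Ω = 848.4∠3.3° Ω.
Step 4 — Source phasor: V = 113∠30.0° V = 97.86 + j56.5 V.
Step 5 — Current: I = V / Z = 0.119 + j0.05981 A = 0.1332∠26.7° A.
Step 6 — Complex power: S = V·I* = 15.03 + j0.8701 VA.
Step 7 — Real power: P = Re(S) = 15.03 W.
Step 8 — Reactive power: Q = Im(S) = 0.8701 VAR.
Step 9 — Apparent power: |S| = 15.05 VA.
Step 10 — Power factor: PF = P/|S| = 0.9983 (lagging).

(a) P = 15.03 W  (b) Q = 0.8701 VAR  (c) S = 15.05 VA  (d) PF = 0.9983 (lagging)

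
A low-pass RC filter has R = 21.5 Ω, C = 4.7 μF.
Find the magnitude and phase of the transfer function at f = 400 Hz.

Step 1 — Angular frequency: ω = 2π·400 = 2513 rad/s.
Step 2 — Transfer function: H(jω) = 1/(1 + jωRC).
Step 3 — Denominator: 1 + jωRC = 1 + j·2513·21.5·4.7e-06 = 1 + j0.254.
Step 4 — H = 0.9394 - j0.2386.
Step 5 — Magnitude: |H| = 0.9692 (-0.3 dB); phase: φ = -14.2°.

|H| = 0.9692 (-0.3 dB), φ = -14.2°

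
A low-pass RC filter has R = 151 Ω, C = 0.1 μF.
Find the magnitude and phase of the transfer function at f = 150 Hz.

Step 1 — Angular frequency: ω = 2π·150 = 942.5 rad/s.
Step 2 — Transfer function: H(jω) = 1/(1 + jωRC).
Step 3 — Denominator: 1 + jωRC = 1 + j·942.5·151·1e-07 = 1 + j0.01423.
Step 4 — H = 0.9998 - j0.01423.
Step 5 — Magnitude: |H| = 0.9999 (-0.0 dB); phase: φ = -0.8°.

|H| = 0.9999 (-0.0 dB), φ = -0.8°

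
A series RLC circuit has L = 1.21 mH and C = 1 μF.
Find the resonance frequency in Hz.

Step 1 — Resonance condition Im(Z)=0 gives ω₀ = 1/√(LC).
Step 2 — ω₀ = 1/√(0.00121·1e-06) = 2.875e+04 rad/s.
Step 3 — f₀ = ω₀/(2π) = 4575 Hz.

f₀ = 4575 Hz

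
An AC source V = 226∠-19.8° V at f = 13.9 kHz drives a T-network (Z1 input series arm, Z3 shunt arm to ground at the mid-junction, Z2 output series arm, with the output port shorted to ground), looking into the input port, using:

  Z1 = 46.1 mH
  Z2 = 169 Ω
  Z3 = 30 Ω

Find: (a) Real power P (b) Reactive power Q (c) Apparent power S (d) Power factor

Step 1 — Angular frequency: ω = 2π·f = 2π·1.39e+04 = 8.734e+04 rad/s.
Step 2 — Component impedances:
  Z1: Z = jωL = j·8.734e+04·0.0461 = 0 + j4026 Ω
  Z2: Z = R = 169 Ω
  Z3: Z = R = 30 Ω
Step 3 — With the output port shorted to ground, the output series arm Z2 runs from the junction to ground; the shunt arm Z3 also runs from the junction to ground. They appear in parallel: Z3 || Z2 = 25.48 Ω.
Step 4 — Series with input arm Z1: Z_in = Z1 + (Z3 || Z2) = 25.48 + j4026 Ω = 4026∠89.6° Ω.
Step 5 — Source phasor: V = 226∠-19.8° V = 212.6 - j76.55 V.
Step 6 — Current: I = V / Z = -0.01868 - j0.05293 A = 0.05613∠-109.4° A.
Step 7 — Complex power: S = V·I* = 0.08027 + j12.69 VA.
Step 8 — Real power: P = Re(S) = 0.08027 W.
Step 9 — Reactive power: Q = Im(S) = 12.69 VAR.
Step 10 — Apparent power: |S| = 12.69 VA.
Step 11 — Power factor: PF = P/|S| = 0.006328 (lagging).

(a) P = 0.08027 W  (b) Q = 12.69 VAR  (c) S = 12.69 VA  (d) PF = 0.006328 (lagging)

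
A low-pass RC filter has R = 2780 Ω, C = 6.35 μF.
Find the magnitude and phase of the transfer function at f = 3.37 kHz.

Step 1 — Angular frequency: ω = 2π·3370 = 2.117e+04 rad/s.
Step 2 — Transfer function: H(jω) = 1/(1 + jωRC).
Step 3 — Denominator: 1 + jωRC = 1 + j·2.117e+04·2780·6.35e-06 = 1 + j373.8.
Step 4 — H = 7.157e-06 - j0.002675.
Step 5 — Magnitude: |H| = 0.002675 (-51.5 dB); phase: φ = -89.8°.

|H| = 0.002675 (-51.5 dB), φ = -89.8°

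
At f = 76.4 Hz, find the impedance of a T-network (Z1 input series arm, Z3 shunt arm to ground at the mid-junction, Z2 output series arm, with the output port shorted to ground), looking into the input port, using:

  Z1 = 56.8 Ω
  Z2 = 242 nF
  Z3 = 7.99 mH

Step 1 — Angular frequency: ω = 2π·f = 2π·76.4 = 480 rad/s.
Step 2 — Component impedances:
  Z1: Z = R = 56.8 Ω
  Z2: Z = 1/(jωC) = -j/(ω·C) = 0 - j8608 Ω
  Z3: Z = jωL = j·480·0.00799 = 0 + j3.835 Ω
Step 3 — With the output port shorted to ground, the output series arm Z2 runs from the junction to ground; the shunt arm Z3 also runs from the junction to ground. They appear in parallel: Z3 || Z2 = 0 + j3.837 Ω.
Step 4 — Series with input arm Z1: Z_in = Z1 + (Z3 || Z2) = 56.8 + j3.837 Ω = 56.93∠3.9° Ω.

Z = 56.8 + j3.837 Ω = 56.93∠3.9° Ω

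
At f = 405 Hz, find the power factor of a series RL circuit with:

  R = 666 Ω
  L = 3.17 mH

Step 1 — Angular frequency: ω = 2π·f = 2π·405 = 2545 rad/s.
Step 2 — Component impedances:
  R: Z = R = 666 Ω
  L: Z = jωL = j·2545·0.00317 = 0 + j8.067 Ω
Step 3 — Series combination: Z_total = R + L = 666 + j8.067 Ω = 666∠0.7° Ω.
Step 4 — Power factor: PF = cos(φ) = Re(Z)/|Z| = 666/666.05 = 0.9999.
Step 5 — Type: Im(Z) = 8.067 ⇒ lagging (phase φ = 0.7°).

PF = 0.9999 (lagging, φ = 0.7°)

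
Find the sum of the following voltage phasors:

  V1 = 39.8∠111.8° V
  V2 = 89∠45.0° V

Step 1 — Convert each phasor to rectangular form:
  V1 = 39.8·(cos(111.8°) + j·sin(111.8°)) = -14.78 + j36.95 V
  V2 = 89·(cos(45.0°) + j·sin(45.0°)) = 62.93 + j62.93 V
Step 2 — Sum components: V_total = 48.15 + j99.89 V.
Step 3 — Convert to polar: |V_total| = 110.9 V, ∠V_total = 64.3°.

V_total = 110.9∠64.3° V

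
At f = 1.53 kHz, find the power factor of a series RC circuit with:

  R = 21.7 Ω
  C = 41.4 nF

Step 1 — Angular frequency: ω = 2π·f = 2π·1530 = 9613 rad/s.
Step 2 — Component impedances:
  R: Z = R = 21.7 Ω
  C: Z = 1/(jωC) = -j/(ω·C) = 0 - j2513 Ω
Step 3 — Series combination: Z_total = R + C = 21.7 - j2513 Ω = 2513∠-89.5° Ω.
Step 4 — Power factor: PF = cos(φ) = Re(Z)/|Z| = 21.7/2512.7 = 0.008636.
Step 5 — Type: Im(Z) = -2513 ⇒ leading (phase φ = -89.5°).

PF = 0.008636 (leading, φ = -89.5°)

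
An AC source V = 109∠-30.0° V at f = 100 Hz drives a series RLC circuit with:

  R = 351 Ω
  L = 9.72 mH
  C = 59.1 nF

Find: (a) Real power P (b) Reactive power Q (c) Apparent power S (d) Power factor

Step 1 — Angular frequency: ω = 2π·f = 2π·100 = 628.3 rad/s.
Step 2 — Component impedances:
  R: Z = R = 351 Ω
  L: Z = jωL = j·628.3·0.00972 = 0 + j6.107 Ω
  C: Z = 1/(jωC) = -j/(ω·C) = 0 - j2.693e+04 Ω
Step 3 — Series combination: Z_total = R + L + C = 351 - j2.692e+04 Ω = 2.693e+04∠-89.3° Ω.
Step 4 — Source phasor: V = 109∠-30.0° V = 94.4 - j54.5 V.
Step 5 — Current: I = V / Z = 0.00207 + j0.003479 A = 0.004048∠59.3° A.
Step 6 — Complex power: S = V·I* = 0.005752 - j0.4412 VA.
Step 7 — Real power: P = Re(S) = 0.005752 W.
Step 8 — Reactive power: Q = Im(S) = -0.4412 VAR.
Step 9 — Apparent power: |S| = 0.4412 VA.
Step 10 — Power factor: PF = P/|S| = 0.01304 (leading).

(a) P = 0.005752 W  (b) Q = -0.4412 VAR  (c) S = 0.4412 VA  (d) PF = 0.01304 (leading)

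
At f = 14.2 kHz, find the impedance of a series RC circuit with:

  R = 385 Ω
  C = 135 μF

Step 1 — Angular frequency: ω = 2π·f = 2π·1.42e+04 = 8.922e+04 rad/s.
Step 2 — Component impedances:
  R: Z = R = 385 Ω
  C: Z = 1/(jωC) = -j/(ω·C) = 0 - j0.08302 Ω
Step 3 — Series combination: Z_total = R + C = 385 - j0.08302 Ω = 385∠-0.0° Ω.

Z = 385 - j0.08302 Ω = 385∠-0.0° Ω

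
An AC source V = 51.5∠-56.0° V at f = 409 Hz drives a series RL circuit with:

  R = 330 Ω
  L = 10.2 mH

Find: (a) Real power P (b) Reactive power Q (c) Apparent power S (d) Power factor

Step 1 — Angular frequency: ω = 2π·f = 2π·409 = 2570 rad/s.
Step 2 — Component impedances:
  R: Z = R = 330 Ω
  L: Z = jωL = j·2570·0.0102 = 0 + j26.21 Ω
Step 3 — Series combination: Z_total = R + L = 330 + j26.21 Ω = 331∠4.5° Ω.
Step 4 — Source phasor: V = 51.5∠-56.0° V = 28.8 - j42.7 V.
Step 5 — Current: I = V / Z = 0.07651 - j0.1355 A = 0.1556∠-60.5° A.
Step 6 — Complex power: S = V·I* = 7.987 + j0.6344 VA.
Step 7 — Real power: P = Re(S) = 7.987 W.
Step 8 — Reactive power: Q = Im(S) = 0.6344 VAR.
Step 9 — Apparent power: |S| = 8.012 VA.
Step 10 — Power factor: PF = P/|S| = 0.9969 (lagging).

(a) P = 7.987 W  (b) Q = 0.6344 VAR  (c) S = 8.012 VA  (d) PF = 0.9969 (lagging)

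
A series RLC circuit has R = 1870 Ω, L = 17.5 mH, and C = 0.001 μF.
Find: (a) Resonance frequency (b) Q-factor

Step 1 — Resonance condition Im(Z)=0 gives ω₀ = 1/√(LC).
Step 2 — ω₀ = 1/√(0.0175·1e-09) = 2.39e+05 rad/s.
Step 3 — f₀ = ω₀/(2π) = 3.805e+04 Hz.
Step 4 — Series Q: Q = ω₀L/R = 2.39e+05·0.0175/1870 = 2.237.

(a) f₀ = 3.805e+04 Hz  (b) Q = 2.237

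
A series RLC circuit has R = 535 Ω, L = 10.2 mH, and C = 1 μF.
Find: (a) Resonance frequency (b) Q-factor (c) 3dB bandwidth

Step 1 — Resonance condition Im(Z)=0 gives ω₀ = 1/√(LC).
Step 2 — ω₀ = 1/√(0.0102·1e-06) = 9901 rad/s.
Step 3 — f₀ = ω₀/(2π) = 1576 Hz.
Step 4 — Series Q: Q = ω₀L/R = 9901·0.0102/535 = 0.1888.
Step 5 — 3dB bandwidth: Δω = ω₀/Q = 5.245e+04 rad/s; BW = Δω/(2π) = 8348 Hz.

(a) f₀ = 1576 Hz  (b) Q = 0.1888  (c) BW = 8348 Hz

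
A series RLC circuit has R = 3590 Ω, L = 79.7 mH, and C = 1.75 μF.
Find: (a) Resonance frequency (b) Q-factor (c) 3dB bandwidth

Step 1 — Resonance: ω₀ = 1/√(LC) = 1/√(0.0797·1.75e-06) = 2678 rad/s.
Step 2 — f₀ = ω₀/(2π) = 426.2 Hz.
Step 3 — Series Q: Q = ω₀L/R = 2678·0.0797/3590 = 0.05945.
Step 4 — Bandwidth: Δω = ω₀/Q = 4.504e+04 rad/s; BW = Δω/(2π) = 7169 Hz.

(a) f₀ = 426.2 Hz  (b) Q = 0.05945  (c) BW = 7169 Hz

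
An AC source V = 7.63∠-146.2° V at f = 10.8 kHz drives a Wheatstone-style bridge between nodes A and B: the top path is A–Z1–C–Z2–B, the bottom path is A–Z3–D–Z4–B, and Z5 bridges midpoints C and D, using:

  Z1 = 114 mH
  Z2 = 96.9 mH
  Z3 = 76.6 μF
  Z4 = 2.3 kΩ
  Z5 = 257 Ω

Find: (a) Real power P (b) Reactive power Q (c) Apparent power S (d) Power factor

Step 1 — Angular frequency: ω = 2π·f = 2π·1.08e+04 = 6.786e+04 rad/s.
Step 2 — Component impedances:
  Z1: Z = jωL = j·6.786e+04·0.114 = 0 + j7736 Ω
  Z2: Z = jωL = j·6.786e+04·0.0969 = 0 + j6575 Ω
  Z3: Z = 1/(jωC) = -j/(ω·C) = 0 - j0.1924 Ω
  Z4: Z = R = 2300 Ω
  Z5: Z = R = 257 Ω
Step 3 — Bridge requires nodal analysis (the Z5 bridge couples midpoints C and D, so the two paths cannot be reduced to a simple series/parallel combination). Setting node B to ground and injecting 1 A at node A, the 3-node admittance system at A, C, D solves to V_A = Z_AB = 2029 + j698 Ω = 2146∠19.0° Ω.
Step 4 — Source phasor: V = 7.63∠-146.2° V = -6.34 - j4.245 V.
Step 5 — Current: I = V / Z = -0.003438 - j0.0009093 A = 0.003556∠-165.2° A.
Step 6 — Complex power: S = V·I* = 0.02566 + j0.008827 VA.
Step 7 — Real power: P = Re(S) = 0.02566 W.
Step 8 — Reactive power: Q = Im(S) = 0.008827 VAR.
Step 9 — Apparent power: |S| = 0.02713 VA.
Step 10 — Power factor: PF = P/|S| = 0.9456 (lagging).

(a) P = 0.02566 W  (b) Q = 0.008827 VAR  (c) S = 0.02713 VA  (d) PF = 0.9456 (lagging)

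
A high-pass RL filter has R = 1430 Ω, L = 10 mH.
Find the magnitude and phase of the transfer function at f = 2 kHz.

Step 1 — Angular frequency: ω = 2π·2000 = 1.257e+04 rad/s.
Step 2 — Transfer function: H(jω) = jωL/(R + jωL).
Step 3 — Numerator jωL = j·125.7; denominator R + jωL = 1430 + j125.7.
Step 4 — H = 0.007663 + j0.0872.
Step 5 — Magnitude: |H| = 0.08754 (-21.2 dB); phase: φ = 85.0°.

|H| = 0.08754 (-21.2 dB), φ = 85.0°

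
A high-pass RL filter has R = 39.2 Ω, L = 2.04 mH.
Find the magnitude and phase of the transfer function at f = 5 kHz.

Step 1 — Angular frequency: ω = 2π·5000 = 3.142e+04 rad/s.
Step 2 — Transfer function: H(jω) = jωL/(R + jωL).
Step 3 — Numerator jωL = j·64.09; denominator R + jωL = 39.2 + j64.09.
Step 4 — H = 0.7277 + j0.4451.
Step 5 — Magnitude: |H| = 0.8531 (-1.4 dB); phase: φ = 31.5°.

|H| = 0.8531 (-1.4 dB), φ = 31.5°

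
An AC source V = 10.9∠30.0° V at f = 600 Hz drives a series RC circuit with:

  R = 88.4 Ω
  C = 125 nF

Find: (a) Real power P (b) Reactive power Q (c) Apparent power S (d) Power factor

Step 1 — Angular frequency: ω = 2π·f = 2π·600 = 3770 rad/s.
Step 2 — Component impedances:
  R: Z = R = 88.4 Ω
  C: Z = 1/(jωC) = -j/(ω·C) = 0 - j2122 Ω
Step 3 — Series combination: Z_total = R + C = 88.4 - j2122 Ω = 2124∠-87.6° Ω.
Step 4 — Source phasor: V = 10.9∠30.0° V = 9.44 + j5.45 V.
Step 5 — Current: I = V / Z = -0.002379 + j0.004547 A = 0.005132∠117.6° A.
Step 6 — Complex power: S = V·I* = 0.002328 - j0.05589 VA.
Step 7 — Real power: P = Re(S) = 0.002328 W.
Step 8 — Reactive power: Q = Im(S) = -0.05589 VAR.
Step 9 — Apparent power: |S| = 0.05594 VA.
Step 10 — Power factor: PF = P/|S| = 0.04162 (leading).

(a) P = 0.002328 W  (b) Q = -0.05589 VAR  (c) S = 0.05594 VA  (d) PF = 0.04162 (leading)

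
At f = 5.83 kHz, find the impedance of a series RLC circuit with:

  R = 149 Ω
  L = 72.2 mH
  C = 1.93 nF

Step 1 — Angular frequency: ω = 2π·f = 2π·5830 = 3.663e+04 rad/s.
Step 2 — Component impedances:
  R: Z = R = 149 Ω
  L: Z = jωL = j·3.663e+04·0.0722 = 0 + j2645 Ω
  C: Z = 1/(jωC) = -j/(ω·C) = 0 - j1.414e+04 Ω
Step 3 — Series combination: Z_total = R + L + C = 149 - j1.15e+04 Ω = 1.15e+04∠-89.3° Ω.

Z = 149 - j1.15e+04 Ω = 1.15e+04∠-89.3° Ω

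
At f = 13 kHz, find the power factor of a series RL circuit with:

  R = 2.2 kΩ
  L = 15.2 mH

Step 1 — Angular frequency: ω = 2π·f = 2π·1.3e+04 = 8.168e+04 rad/s.
Step 2 — Component impedances:
  R: Z = R = 2200 Ω
  L: Z = jωL = j·8.168e+04·0.0152 = 0 + j1242 Ω
Step 3 — Series combination: Z_total = R + L = 2200 + j1242 Ω = 2526∠29.4° Ω.
Step 4 — Power factor: PF = cos(φ) = Re(Z)/|Z| = 2200/2526 = 0.8709.
Step 5 — Type: Im(Z) = 1242 ⇒ lagging (phase φ = 29.4°).

PF = 0.8709 (lagging, φ = 29.4°)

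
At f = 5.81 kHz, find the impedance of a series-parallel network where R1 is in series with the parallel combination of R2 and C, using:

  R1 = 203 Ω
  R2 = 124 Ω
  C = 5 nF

Step 1 — Angular frequency: ω = 2π·f = 2π·5810 = 3.651e+04 rad/s.
Step 2 — Component impedances:
  R1: Z = R = 203 Ω
  R2: Z = R = 124 Ω
  C: Z = 1/(jωC) = -j/(ω·C) = 0 - j5479 Ω
Step 3 — Parallel branch: R2 || C = 1/(1/R2 + 1/C) = 123.9 - j2.805 Ω.
Step 4 — Series with R1: Z_total = R1 + (R2 || C) = 326.9 - j2.805 Ω = 326.9∠-0.5° Ω.

Z = 326.9 - j2.805 Ω = 326.9∠-0.5° Ω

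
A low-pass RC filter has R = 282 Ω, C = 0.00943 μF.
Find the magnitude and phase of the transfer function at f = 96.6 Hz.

Step 1 — Angular frequency: ω = 2π·96.6 = 607 rad/s.
Step 2 — Transfer function: H(jω) = 1/(1 + jωRC).
Step 3 — Denominator: 1 + jωRC = 1 + j·607·282·9.43e-09 = 1 + j0.001614.
Step 4 — H = 1 - j0.001614.
Step 5 — Magnitude: |H| = 1 (-0.0 dB); phase: φ = -0.1°.

|H| = 1 (-0.0 dB), φ = -0.1°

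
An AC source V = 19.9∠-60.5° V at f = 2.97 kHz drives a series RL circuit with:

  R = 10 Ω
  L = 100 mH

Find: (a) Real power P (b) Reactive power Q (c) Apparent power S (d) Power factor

Step 1 — Angular frequency: ω = 2π·f = 2π·2970 = 1.866e+04 rad/s.
Step 2 — Component impedances:
  R: Z = R = 10 Ω
  L: Z = jωL = j·1.866e+04·0.1 = 0 + j1866 Ω
Step 3 — Series combination: Z_total = R + L = 10 + j1866 Ω = 1866∠89.7° Ω.
Step 4 — Source phasor: V = 19.9∠-60.5° V = 9.799 - j17.32 V.
Step 5 — Current: I = V / Z = -0.009253 - j0.005301 A = 0.01066∠-150.2° A.
Step 6 — Complex power: S = V·I* = 0.001137 + j0.2122 VA.
Step 7 — Real power: P = Re(S) = 0.001137 W.
Step 8 — Reactive power: Q = Im(S) = 0.2122 VAR.
Step 9 — Apparent power: |S| = 0.2122 VA.
Step 10 — Power factor: PF = P/|S| = 0.005359 (lagging).

(a) P = 0.001137 W  (b) Q = 0.2122 VAR  (c) S = 0.2122 VA  (d) PF = 0.005359 (lagging)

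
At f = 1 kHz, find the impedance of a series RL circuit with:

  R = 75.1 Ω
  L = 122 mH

Step 1 — Angular frequency: ω = 2π·f = 2π·1000 = 6283 rad/s.
Step 2 — Component impedances:
  R: Z = R = 75.1 Ω
  L: Z = jωL = j·6283·0.122 = 0 + j766.5 Ω
Step 3 — Series combination: Z_total = R + L = 75.1 + j766.5 Ω = 770.2∠84.4° Ω.

Z = 75.1 + j766.5 Ω = 770.2∠84.4° Ω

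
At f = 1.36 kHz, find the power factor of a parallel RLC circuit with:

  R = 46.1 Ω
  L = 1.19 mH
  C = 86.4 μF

Step 1 — Angular frequency: ω = 2π·f = 2π·1360 = 8545 rad/s.
Step 2 — Component impedances:
  R: Z = R = 46.1 Ω
  L: Z = jωL = j·8545·0.00119 = 0 + j10.17 Ω
  C: Z = 1/(jωC) = -j/(ω·C) = 0 - j1.354 Ω
Step 3 — Parallel combination: 1/Z_total = 1/R + 1/L + 1/C; Z_total = 0.05291 - j1.561 Ω = 1.562∠-88.1° Ω.
Step 4 — Power factor: PF = cos(φ) = Re(Z)/|Z| = 0.052905/1.5617 = 0.03388.
Step 5 — Type: Im(Z) = -1.561 ⇒ leading (phase φ = -88.1°).

PF = 0.03388 (leading, φ = -88.1°)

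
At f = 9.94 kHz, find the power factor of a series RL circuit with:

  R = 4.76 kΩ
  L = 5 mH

Step 1 — Angular frequency: ω = 2π·f = 2π·9940 = 6.245e+04 rad/s.
Step 2 — Component impedances:
  R: Z = R = 4760 Ω
  L: Z = jωL = j·6.245e+04·0.005 = 0 + j312.3 Ω
Step 3 — Series combination: Z_total = R + L = 4760 + j312.3 Ω = 4770∠3.8° Ω.
Step 4 — Power factor: PF = cos(φ) = Re(Z)/|Z| = 4760/4770 = 0.9979.
Step 5 — Type: Im(Z) = 312.3 ⇒ lagging (phase φ = 3.8°).

PF = 0.9979 (lagging, φ = 3.8°)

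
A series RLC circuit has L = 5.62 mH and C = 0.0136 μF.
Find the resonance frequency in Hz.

Step 1 — Resonance condition Im(Z)=0 gives ω₀ = 1/√(LC).
Step 2 — ω₀ = 1/√(0.00562·1.36e-08) = 1.144e+05 rad/s.
Step 3 — f₀ = ω₀/(2π) = 1.82e+04 Hz.

f₀ = 1.82e+04 Hz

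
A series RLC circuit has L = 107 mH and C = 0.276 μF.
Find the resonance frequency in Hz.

Step 1 — Resonance condition Im(Z)=0 gives ω₀ = 1/√(LC).
Step 2 — ω₀ = 1/√(0.107·2.76e-07) = 5819 rad/s.
Step 3 — f₀ = ω₀/(2π) = 926.1 Hz.

f₀ = 926.1 Hz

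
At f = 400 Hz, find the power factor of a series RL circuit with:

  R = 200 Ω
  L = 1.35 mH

Step 1 — Angular frequency: ω = 2π·f = 2π·400 = 2513 rad/s.
Step 2 — Component impedances:
  R: Z = R = 200 Ω
  L: Z = jωL = j·2513·0.00135 = 0 + j3.393 Ω
Step 3 — Series combination: Z_total = R + L = 200 + j3.393 Ω = 200∠1.0° Ω.
Step 4 — Power factor: PF = cos(φ) = Re(Z)/|Z| = 200/200.03 = 0.9999.
Step 5 — Type: Im(Z) = 3.393 ⇒ lagging (phase φ = 1.0°).

PF = 0.9999 (lagging, φ = 1.0°)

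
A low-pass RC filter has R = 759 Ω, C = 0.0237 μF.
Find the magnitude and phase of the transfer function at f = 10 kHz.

Step 1 — Angular frequency: ω = 2π·1e+04 = 6.283e+04 rad/s.
Step 2 — Transfer function: H(jω) = 1/(1 + jωRC).
Step 3 — Denominator: 1 + jωRC = 1 + j·6.283e+04·759·2.37e-08 = 1 + j1.13.
Step 4 — H = 0.4391 - j0.4963.
Step 5 — Magnitude: |H| = 0.6626 (-3.6 dB); phase: φ = -48.5°.

|H| = 0.6626 (-3.6 dB), φ = -48.5°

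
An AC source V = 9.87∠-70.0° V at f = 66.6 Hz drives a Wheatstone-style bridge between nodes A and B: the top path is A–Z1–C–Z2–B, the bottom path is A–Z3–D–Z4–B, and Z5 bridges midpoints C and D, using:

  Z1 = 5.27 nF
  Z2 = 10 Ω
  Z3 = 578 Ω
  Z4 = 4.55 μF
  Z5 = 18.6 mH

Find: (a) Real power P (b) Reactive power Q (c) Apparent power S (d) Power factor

Step 1 — Angular frequency: ω = 2π·f = 2π·66.6 = 418.5 rad/s.
Step 2 — Component impedances:
  Z1: Z = 1/(jωC) = -j/(ω·C) = 0 - j4.535e+05 Ω
  Z2: Z = R = 10 Ω
  Z3: Z = R = 578 Ω
  Z4: Z = 1/(jωC) = -j/(ω·C) = 0 - j525.2 Ω
  Z5: Z = jωL = j·418.5·0.0186 = 0 + j7.783 Ω
Step 3 — Bridge requires nodal analysis (the Z5 bridge couples midpoints C and D, so the two paths cannot be reduced to a simple series/parallel combination). Setting node B to ground and injecting 1 A at node A, the 3-node admittance system at A, C, D solves to V_A = Z_AB = 588.3 + j6.964 Ω = 588.4∠0.7° Ω.
Step 4 — Source phasor: V = 9.87∠-70.0° V = 3.376 - j9.275 V.
Step 5 — Current: I = V / Z = 0.005551 - j0.01583 A = 0.01678∠-70.7° A.
Step 6 — Complex power: S = V·I* = 0.1656 + j0.00196 VA.
Step 7 — Real power: P = Re(S) = 0.1656 W.
Step 8 — Reactive power: Q = Im(S) = 0.00196 VAR.
Step 9 — Apparent power: |S| = 0.1656 VA.
Step 10 — Power factor: PF = P/|S| = 0.9999 (lagging).

(a) P = 0.1656 W  (b) Q = 0.00196 VAR  (c) S = 0.1656 VA  (d) PF = 0.9999 (lagging)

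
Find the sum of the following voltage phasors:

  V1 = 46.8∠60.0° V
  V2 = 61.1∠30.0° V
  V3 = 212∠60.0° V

Step 1 — Convert each phasor to rectangular form:
  V1 = 46.8·(cos(60.0°) + j·sin(60.0°)) = 23.4 + j40.53 V
  V2 = 61.1·(cos(30.0°) + j·sin(30.0°)) = 52.91 + j30.55 V
  V3 = 212·(cos(60.0°) + j·sin(60.0°)) = 106 + j183.6 V
Step 2 — Sum components: V_total = 182.3 + j254.7 V.
Step 3 — Convert to polar: |V_total| = 313.2 V, ∠V_total = 54.4°.

V_total = 313.2∠54.4° V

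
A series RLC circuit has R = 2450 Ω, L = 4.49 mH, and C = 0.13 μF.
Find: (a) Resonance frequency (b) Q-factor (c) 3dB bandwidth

Step 1 — Resonance: ω₀ = 1/√(LC) = 1/√(0.00449·1.3e-07) = 4.139e+04 rad/s.
Step 2 — f₀ = ω₀/(2π) = 6588 Hz.
Step 3 — Series Q: Q = ω₀L/R = 4.139e+04·0.00449/2450 = 0.07586.
Step 4 — Bandwidth: Δω = ω₀/Q = 5.457e+05 rad/s; BW = Δω/(2π) = 8.684e+04 Hz.

(a) f₀ = 6588 Hz  (b) Q = 0.07586  (c) BW = 8.684e+04 Hz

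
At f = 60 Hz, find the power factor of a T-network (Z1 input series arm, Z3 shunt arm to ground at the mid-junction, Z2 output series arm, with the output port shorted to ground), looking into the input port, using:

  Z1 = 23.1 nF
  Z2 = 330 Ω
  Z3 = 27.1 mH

Step 1 — Angular frequency: ω = 2π·f = 2π·60 = 377 rad/s.
Step 2 — Component impedances:
  Z1: Z = 1/(jωC) = -j/(ω·C) = 0 - j1.148e+05 Ω
  Z2: Z = R = 330 Ω
  Z3: Z = jωL = j·377·0.0271 = 0 + j10.22 Ω
Step 3 — With the output port shorted to ground, the output series arm Z2 runs from the junction to ground; the shunt arm Z3 also runs from the junction to ground. They appear in parallel: Z3 || Z2 = 0.316 + j10.21 Ω.
Step 4 — Series with input arm Z1: Z_in = Z1 + (Z3 || Z2) = 0.316 - j1.148e+05 Ω = 1.148e+05∠-90.0° Ω.
Step 5 — Power factor: PF = cos(φ) = Re(Z)/|Z| = 0.31599/1.1482e+05 = 2.752e-06.
Step 6 — Type: Im(Z) = -1.148e+05 ⇒ leading (phase φ = -90.0°).

PF = 2.752e-06 (leading, φ = -90.0°)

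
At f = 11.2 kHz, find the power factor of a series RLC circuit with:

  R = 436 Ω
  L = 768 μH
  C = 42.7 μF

Step 1 — Angular frequency: ω = 2π·f = 2π·1.12e+04 = 7.037e+04 rad/s.
Step 2 — Component impedances:
  R: Z = R = 436 Ω
  L: Z = jωL = j·7.037e+04·0.000768 = 0 + j54.05 Ω
  C: Z = 1/(jωC) = -j/(ω·C) = 0 - j0.3328 Ω
Step 3 — Series combination: Z_total = R + L + C = 436 + j53.71 Ω = 439.3∠7.0° Ω.
Step 4 — Power factor: PF = cos(φ) = Re(Z)/|Z| = 436/439.3 = 0.9925.
Step 5 — Type: Im(Z) = 53.71 ⇒ lagging (phase φ = 7.0°).

PF = 0.9925 (lagging, φ = 7.0°)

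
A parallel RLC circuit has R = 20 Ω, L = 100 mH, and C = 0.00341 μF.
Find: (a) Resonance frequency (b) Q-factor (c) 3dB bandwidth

Step 1 — Resonance: ω₀ = 1/√(LC) = 1/√(0.1·3.41e-09) = 5.415e+04 rad/s.
Step 2 — f₀ = ω₀/(2π) = 8619 Hz.
Step 3 — Parallel Q: Q = R/(ω₀L) = 20/(5.415e+04·0.1) = 0.003693.
Step 4 — Bandwidth: Δω = ω₀/Q = 1.466e+07 rad/s; BW = Δω/(2π) = 2.334e+06 Hz.

(a) f₀ = 8619 Hz  (b) Q = 0.003693  (c) BW = 2.334e+06 Hz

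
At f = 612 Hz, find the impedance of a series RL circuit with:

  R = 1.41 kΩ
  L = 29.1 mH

Step 1 — Angular frequency: ω = 2π·f = 2π·612 = 3845 rad/s.
Step 2 — Component impedances:
  R: Z = R = 1410 Ω
  L: Z = jωL = j·3845·0.0291 = 0 + j111.9 Ω
Step 3 — Series combination: Z_total = R + L = 1410 + j111.9 Ω = 1414∠4.5° Ω.

Z = 1410 + j111.9 Ω = 1414∠4.5° Ω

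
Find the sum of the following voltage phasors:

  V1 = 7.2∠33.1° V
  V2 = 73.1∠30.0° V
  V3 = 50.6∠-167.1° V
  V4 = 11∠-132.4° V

Step 1 — Convert each phasor to rectangular form:
  V1 = 7.2·(cos(33.1°) + j·sin(33.1°)) = 6.032 + j3.932 V
  V2 = 73.1·(cos(30.0°) + j·sin(30.0°)) = 63.31 + j36.55 V
  V3 = 50.6·(cos(-167.1°) + j·sin(-167.1°)) = -49.32 - j11.3 V
  V4 = 11·(cos(-132.4°) + j·sin(-132.4°)) = -7.417 - j8.123 V
Step 2 — Sum components: V_total = 12.6 + j21.06 V.
Step 3 — Convert to polar: |V_total| = 24.54 V, ∠V_total = 59.1°.

V_total = 24.54∠59.1° V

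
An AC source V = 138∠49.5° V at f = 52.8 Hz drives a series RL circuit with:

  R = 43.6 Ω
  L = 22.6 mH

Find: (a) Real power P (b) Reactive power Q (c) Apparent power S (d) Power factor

Step 1 — Angular frequency: ω = 2π·f = 2π·52.8 = 331.8 rad/s.
Step 2 — Component impedances:
  R: Z = R = 43.6 Ω
  L: Z = jωL = j·331.8·0.0226 = 0 + j7.498 Ω
Step 3 — Series combination: Z_total = R + L = 43.6 + j7.498 Ω = 44.24∠9.8° Ω.
Step 4 — Source phasor: V = 138∠49.5° V = 89.62 + j104.9 V.
Step 5 — Current: I = V / Z = 2.399 + j1.994 A = 3.119∠39.7° A.
Step 6 — Complex power: S = V·I* = 424.2 + j72.95 VA.
Step 7 — Real power: P = Re(S) = 424.2 W.
Step 8 — Reactive power: Q = Im(S) = 72.95 VAR.
Step 9 — Apparent power: |S| = 430.5 VA.
Step 10 — Power factor: PF = P/|S| = 0.9855 (lagging).

(a) P = 424.2 W  (b) Q = 72.95 VAR  (c) S = 430.5 VA  (d) PF = 0.9855 (lagging)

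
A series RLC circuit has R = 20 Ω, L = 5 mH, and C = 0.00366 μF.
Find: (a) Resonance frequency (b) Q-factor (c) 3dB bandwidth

Step 1 — Resonance condition Im(Z)=0 gives ω₀ = 1/√(LC).
Step 2 — ω₀ = 1/√(0.005·3.66e-09) = 2.338e+05 rad/s.
Step 3 — f₀ = ω₀/(2π) = 3.72e+04 Hz.
Step 4 — Series Q: Q = ω₀L/R = 2.338e+05·0.005/20 = 58.44.
Step 5 — 3dB bandwidth: Δω = ω₀/Q = 4000 rad/s; BW = Δω/(2π) = 636.6 Hz.

(a) f₀ = 3.72e+04 Hz  (b) Q = 58.44  (c) BW = 636.6 Hz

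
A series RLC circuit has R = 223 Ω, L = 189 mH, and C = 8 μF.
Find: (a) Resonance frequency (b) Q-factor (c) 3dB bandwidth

Step 1 — Resonance condition Im(Z)=0 gives ω₀ = 1/√(LC).
Step 2 — ω₀ = 1/√(0.189·8e-06) = 813.3 rad/s.
Step 3 — f₀ = ω₀/(2π) = 129.4 Hz.
Step 4 — Series Q: Q = ω₀L/R = 813.3·0.189/223 = 0.6893.
Step 5 — 3dB bandwidth: Δω = ω₀/Q = 1180 rad/s; BW = Δω/(2π) = 187.8 Hz.

(a) f₀ = 129.4 Hz  (b) Q = 0.6893  (c) BW = 187.8 Hz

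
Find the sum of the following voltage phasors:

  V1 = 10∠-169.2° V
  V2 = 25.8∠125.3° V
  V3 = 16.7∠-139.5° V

Step 1 — Convert each phasor to rectangular form:
  V1 = 10·(cos(-169.2°) + j·sin(-169.2°)) = -9.823 - j1.874 V
  V2 = 25.8·(cos(125.3°) + j·sin(125.3°)) = -14.91 + j21.06 V
  V3 = 16.7·(cos(-139.5°) + j·sin(-139.5°)) = -12.7 - j10.85 V
Step 2 — Sum components: V_total = -37.43 + j8.337 V.
Step 3 — Convert to polar: |V_total| = 38.35 V, ∠V_total = 167.4°.

V_total = 38.35∠167.4° V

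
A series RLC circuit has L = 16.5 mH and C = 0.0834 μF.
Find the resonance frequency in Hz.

Step 1 — Resonance condition Im(Z)=0 gives ω₀ = 1/√(LC).
Step 2 — ω₀ = 1/√(0.0165·8.34e-08) = 2.696e+04 rad/s.
Step 3 — f₀ = ω₀/(2π) = 4290 Hz.

f₀ = 4290 Hz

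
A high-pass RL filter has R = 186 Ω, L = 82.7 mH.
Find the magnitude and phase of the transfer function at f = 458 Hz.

Step 1 — Angular frequency: ω = 2π·458 = 2878 rad/s.
Step 2 — Transfer function: H(jω) = jωL/(R + jωL).
Step 3 — Numerator jωL = j·238; denominator R + jωL = 186 + j238.
Step 4 — H = 0.6208 + j0.4852.
Step 5 — Magnitude: |H| = 0.7879 (-2.1 dB); phase: φ = 38.0°.

|H| = 0.7879 (-2.1 dB), φ = 38.0°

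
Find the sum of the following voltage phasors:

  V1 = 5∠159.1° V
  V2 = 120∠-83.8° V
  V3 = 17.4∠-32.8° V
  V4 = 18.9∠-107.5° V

Step 1 — Convert each phasor to rectangular form:
  V1 = 5·(cos(159.1°) + j·sin(159.1°)) = -4.671 + j1.784 V
  V2 = 120·(cos(-83.8°) + j·sin(-83.8°)) = 12.96 - j119.3 V
  V3 = 17.4·(cos(-32.8°) + j·sin(-32.8°)) = 14.63 - j9.426 V
  V4 = 18.9·(cos(-107.5°) + j·sin(-107.5°)) = -5.683 - j18.03 V
Step 2 — Sum components: V_total = 17.23 - j145 V.
Step 3 — Convert to polar: |V_total| = 146 V, ∠V_total = -83.2°.

V_total = 146∠-83.2° V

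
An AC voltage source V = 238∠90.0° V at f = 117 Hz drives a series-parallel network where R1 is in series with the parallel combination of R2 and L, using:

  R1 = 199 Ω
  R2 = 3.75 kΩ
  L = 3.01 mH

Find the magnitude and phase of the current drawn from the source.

Step 1 — Angular frequency: ω = 2π·f = 2π·117 = 735.1 rad/s.
Step 2 — Component impedances:
  R1: Z = R = 199 Ω
  R2: Z = R = 3750 Ω
  L: Z = jωL = j·735.1·0.00301 = 0 + j2.213 Ω
Step 3 — Parallel branch: R2 || L = 1/(1/R2 + 1/L) = 0.001306 + j2.213 Ω.
Step 4 — Series with R1: Z_total = R1 + (R2 || L) = 199 + j2.213 Ω = 199∠0.6° Ω.
Step 5 — Source phasor: V = 238∠90.0° V = 0 + j238 V.
Step 6 — Ohm's law: I = V / Z_total = (0 + j238) / (199 + j2.213) = 0.0133 + j1.196 A.
Step 7 — Convert to polar: |I| = 1.196 A, ∠I = 89.4°.

I = 1.196∠89.4° A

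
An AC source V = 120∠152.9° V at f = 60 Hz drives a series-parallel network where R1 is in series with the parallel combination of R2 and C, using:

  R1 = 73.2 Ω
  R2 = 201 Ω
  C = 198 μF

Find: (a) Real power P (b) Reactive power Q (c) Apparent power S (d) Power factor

Step 1 — Angular frequency: ω = 2π·f = 2π·60 = 377 rad/s.
Step 2 — Component impedances:
  R1: Z = R = 73.2 Ω
  R2: Z = R = 201 Ω
  C: Z = 1/(jωC) = -j/(ω·C) = 0 - j13.4 Ω
Step 3 — Parallel branch: R2 || C = 1/(1/R2 + 1/C) = 0.889 - j13.34 Ω.
Step 4 — Series with R1: Z_total = R1 + (R2 || C) = 74.09 - j13.34 Ω = 75.28∠-10.2° Ω.
Step 5 — Source phasor: V = 120∠152.9° V = -106.8 + j54.67 V.
Step 6 — Current: I = V / Z = -1.525 + j0.4633 A = 1.594∠163.1° A.
Step 7 — Complex power: S = V·I* = 188.3 - j33.89 VA.
Step 8 — Real power: P = Re(S) = 188.3 W.
Step 9 — Reactive power: Q = Im(S) = -33.89 VAR.
Step 10 — Apparent power: |S| = 191.3 VA.
Step 11 — Power factor: PF = P/|S| = 0.9842 (leading).

(a) P = 188.3 W  (b) Q = -33.89 VAR  (c) S = 191.3 VA  (d) PF = 0.9842 (leading)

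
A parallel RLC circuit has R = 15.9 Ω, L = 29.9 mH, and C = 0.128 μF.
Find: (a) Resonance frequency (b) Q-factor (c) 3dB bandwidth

Step 1 — Resonance: ω₀ = 1/√(LC) = 1/√(0.0299·1.28e-07) = 1.616e+04 rad/s.
Step 2 — f₀ = ω₀/(2π) = 2573 Hz.
Step 3 — Parallel Q: Q = R/(ω₀L) = 15.9/(1.616e+04·0.0299) = 0.0329.
Step 4 — Bandwidth: Δω = ω₀/Q = 4.914e+05 rad/s; BW = Δω/(2π) = 7.82e+04 Hz.

(a) f₀ = 2573 Hz  (b) Q = 0.0329  (c) BW = 7.82e+04 Hz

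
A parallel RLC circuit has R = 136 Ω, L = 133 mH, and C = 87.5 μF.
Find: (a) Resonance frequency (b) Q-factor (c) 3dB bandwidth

Step 1 — Resonance: ω₀ = 1/√(LC) = 1/√(0.133·8.75e-05) = 293.1 rad/s.
Step 2 — f₀ = ω₀/(2π) = 46.65 Hz.
Step 3 — Parallel Q: Q = R/(ω₀L) = 136/(293.1·0.133) = 3.488.
Step 4 — Bandwidth: Δω = ω₀/Q = 84.03 rad/s; BW = Δω/(2π) = 13.37 Hz.

(a) f₀ = 46.65 Hz  (b) Q = 3.488  (c) BW = 13.37 Hz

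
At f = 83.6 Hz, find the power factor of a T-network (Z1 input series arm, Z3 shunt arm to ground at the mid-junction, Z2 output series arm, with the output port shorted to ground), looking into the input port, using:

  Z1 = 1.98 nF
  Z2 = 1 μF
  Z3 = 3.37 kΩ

Step 1 — Angular frequency: ω = 2π·f = 2π·83.6 = 525.3 rad/s.
Step 2 — Component impedances:
  Z1: Z = 1/(jωC) = -j/(ω·C) = 0 - j9.615e+05 Ω
  Z2: Z = 1/(jωC) = -j/(ω·C) = 0 - j1904 Ω
  Z3: Z = R = 3370 Ω
Step 3 — With the output port shorted to ground, the output series arm Z2 runs from the junction to ground; the shunt arm Z3 also runs from the junction to ground. They appear in parallel: Z3 || Z2 = 815.3 - j1443 Ω.
Step 4 — Series with input arm Z1: Z_in = Z1 + (Z3 || Z2) = 815.3 - j9.629e+05 Ω = 9.629e+05∠-90.0° Ω.
Step 5 — Power factor: PF = cos(φ) = Re(Z)/|Z| = 815.3/9.629e+05 = 0.0008467.
Step 6 — Type: Im(Z) = -9.629e+05 ⇒ leading (phase φ = -90.0°).

PF = 0.0008467 (leading, φ = -90.0°)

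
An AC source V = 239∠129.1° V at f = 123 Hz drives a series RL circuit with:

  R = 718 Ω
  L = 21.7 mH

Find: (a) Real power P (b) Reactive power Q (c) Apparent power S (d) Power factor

Step 1 — Angular frequency: ω = 2π·f = 2π·123 = 772.8 rad/s.
Step 2 — Component impedances:
  R: Z = R = 718 Ω
  L: Z = jωL = j·772.8·0.0217 = 0 + j16.77 Ω
Step 3 — Series combination: Z_total = R + L = 718 + j16.77 Ω = 718.2∠1.3° Ω.
Step 4 — Source phasor: V = 239∠129.1° V = -150.7 + j185.5 V.
Step 5 — Current: I = V / Z = -0.2038 + j0.2631 A = 0.3328∠127.8° A.
Step 6 — Complex power: S = V·I* = 79.51 + j1.857 VA.
Step 7 — Real power: P = Re(S) = 79.51 W.
Step 8 — Reactive power: Q = Im(S) = 1.857 VAR.
Step 9 — Apparent power: |S| = 79.53 VA.
Step 10 — Power factor: PF = P/|S| = 0.9997 (lagging).

(a) P = 79.51 W  (b) Q = 1.857 VAR  (c) S = 79.53 VA  (d) PF = 0.9997 (lagging)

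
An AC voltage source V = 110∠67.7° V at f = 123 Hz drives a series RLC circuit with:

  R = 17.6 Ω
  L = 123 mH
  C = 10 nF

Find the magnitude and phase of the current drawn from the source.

Step 1 — Angular frequency: ω = 2π·f = 2π·123 = 772.8 rad/s.
Step 2 — Component impedances:
  R: Z = R = 17.6 Ω
  L: Z = jωL = j·772.8·0.123 = 0 + j95.06 Ω
  C: Z = 1/(jωC) = -j/(ω·C) = 0 - j1.294e+05 Ω
Step 3 — Series combination: Z_total = R + L + C = 17.6 - j1.293e+05 Ω = 1.293e+05∠-90.0° Ω.
Step 4 — Source phasor: V = 110∠67.7° V = 41.74 + j101.8 V.
Step 5 — Ohm's law: I = V / Z_total = (41.74 + j101.8) / (17.6 - j1.293e+05) = -0.0007871 + j0.0003229 A.
Step 6 — Convert to polar: |I| = 0.0008507 A, ∠I = 157.7°.

I = 0.0008507∠157.7° A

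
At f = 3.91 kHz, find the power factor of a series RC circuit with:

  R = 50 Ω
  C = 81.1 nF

Step 1 — Angular frequency: ω = 2π·f = 2π·3910 = 2.457e+04 rad/s.
Step 2 — Component impedances:
  R: Z = R = 50 Ω
  C: Z = 1/(jωC) = -j/(ω·C) = 0 - j501.9 Ω
Step 3 — Series combination: Z_total = R + C = 50 - j501.9 Ω = 504.4∠-84.3° Ω.
Step 4 — Power factor: PF = cos(φ) = Re(Z)/|Z| = 50/504.4 = 0.09913.
Step 5 — Type: Im(Z) = -501.9 ⇒ leading (phase φ = -84.3°).

PF = 0.09913 (leading, φ = -84.3°)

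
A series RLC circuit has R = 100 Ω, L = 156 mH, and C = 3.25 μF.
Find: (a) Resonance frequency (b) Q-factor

Step 1 — Resonance condition Im(Z)=0 gives ω₀ = 1/√(LC).
Step 2 — ω₀ = 1/√(0.156·3.25e-06) = 1404 rad/s.
Step 3 — f₀ = ω₀/(2π) = 223.5 Hz.
Step 4 — Series Q: Q = ω₀L/R = 1404·0.156/100 = 2.191.

(a) f₀ = 223.5 Hz  (b) Q = 2.191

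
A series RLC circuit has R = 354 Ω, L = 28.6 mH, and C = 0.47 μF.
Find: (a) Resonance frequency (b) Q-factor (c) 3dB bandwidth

Step 1 — Resonance: ω₀ = 1/√(LC) = 1/√(0.0286·4.7e-07) = 8625 rad/s.
Step 2 — f₀ = ω₀/(2π) = 1373 Hz.
Step 3 — Series Q: Q = ω₀L/R = 8625·0.0286/354 = 0.6968.
Step 4 — Bandwidth: Δω = ω₀/Q = 1.238e+04 rad/s; BW = Δω/(2π) = 1970 Hz.

(a) f₀ = 1373 Hz  (b) Q = 0.6968  (c) BW = 1970 Hz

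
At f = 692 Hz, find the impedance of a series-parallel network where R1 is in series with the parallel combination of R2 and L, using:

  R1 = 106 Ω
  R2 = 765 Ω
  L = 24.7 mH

Step 1 — Angular frequency: ω = 2π·f = 2π·692 = 4348 rad/s.
Step 2 — Component impedances:
  R1: Z = R = 106 Ω
  R2: Z = R = 765 Ω
  L: Z = jωL = j·4348·0.0247 = 0 + j107.4 Ω
Step 3 — Parallel branch: R2 || L = 1/(1/R2 + 1/L) = 14.79 + j105.3 Ω.
Step 4 — Series with R1: Z_total = R1 + (R2 || L) = 120.8 + j105.3 Ω = 160.3∠41.1° Ω.

Z = 120.8 + j105.3 Ω = 160.3∠41.1° Ω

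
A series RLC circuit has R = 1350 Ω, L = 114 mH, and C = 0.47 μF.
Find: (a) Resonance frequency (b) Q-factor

Step 1 — Resonance condition Im(Z)=0 gives ω₀ = 1/√(LC).
Step 2 — ω₀ = 1/√(0.114·4.7e-07) = 4320 rad/s.
Step 3 — f₀ = ω₀/(2π) = 687.6 Hz.
Step 4 — Series Q: Q = ω₀L/R = 4320·0.114/1350 = 0.3648.

(a) f₀ = 687.6 Hz  (b) Q = 0.3648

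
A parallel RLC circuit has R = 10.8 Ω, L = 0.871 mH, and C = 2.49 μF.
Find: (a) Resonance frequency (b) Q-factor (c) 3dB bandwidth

Step 1 — Resonance: ω₀ = 1/√(LC) = 1/√(0.000871·2.49e-06) = 2.147e+04 rad/s.
Step 2 — f₀ = ω₀/(2π) = 3418 Hz.
Step 3 — Parallel Q: Q = R/(ω₀L) = 10.8/(2.147e+04·0.000871) = 0.5774.
Step 4 — Bandwidth: Δω = ω₀/Q = 3.719e+04 rad/s; BW = Δω/(2π) = 5918 Hz.

(a) f₀ = 3418 Hz  (b) Q = 0.5774  (c) BW = 5918 Hz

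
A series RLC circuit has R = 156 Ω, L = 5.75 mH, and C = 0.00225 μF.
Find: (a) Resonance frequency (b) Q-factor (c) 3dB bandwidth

Step 1 — Resonance condition Im(Z)=0 gives ω₀ = 1/√(LC).
Step 2 — ω₀ = 1/√(0.00575·2.25e-09) = 2.78e+05 rad/s.
Step 3 — f₀ = ω₀/(2π) = 4.425e+04 Hz.
Step 4 — Series Q: Q = ω₀L/R = 2.78e+05·0.00575/156 = 10.25.
Step 5 — 3dB bandwidth: Δω = ω₀/Q = 2.713e+04 rad/s; BW = Δω/(2π) = 4318 Hz.

(a) f₀ = 4.425e+04 Hz  (b) Q = 10.25  (c) BW = 4318 Hz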